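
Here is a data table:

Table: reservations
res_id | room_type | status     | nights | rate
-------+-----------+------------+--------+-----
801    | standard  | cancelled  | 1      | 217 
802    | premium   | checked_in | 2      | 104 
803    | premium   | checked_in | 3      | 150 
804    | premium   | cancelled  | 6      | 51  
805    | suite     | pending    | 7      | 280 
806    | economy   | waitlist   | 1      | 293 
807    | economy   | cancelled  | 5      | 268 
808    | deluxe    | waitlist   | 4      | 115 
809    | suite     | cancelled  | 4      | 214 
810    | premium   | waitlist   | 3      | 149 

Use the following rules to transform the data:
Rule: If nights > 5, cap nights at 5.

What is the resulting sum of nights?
33

Step 1: 2 records have nights > 5
Step 2: These records originally summed to 13
Step 3: After capping: 2 × 5 = 10
Step 4: Unaffected records sum: 23
Step 5: Final sum = 10 + 23 = 33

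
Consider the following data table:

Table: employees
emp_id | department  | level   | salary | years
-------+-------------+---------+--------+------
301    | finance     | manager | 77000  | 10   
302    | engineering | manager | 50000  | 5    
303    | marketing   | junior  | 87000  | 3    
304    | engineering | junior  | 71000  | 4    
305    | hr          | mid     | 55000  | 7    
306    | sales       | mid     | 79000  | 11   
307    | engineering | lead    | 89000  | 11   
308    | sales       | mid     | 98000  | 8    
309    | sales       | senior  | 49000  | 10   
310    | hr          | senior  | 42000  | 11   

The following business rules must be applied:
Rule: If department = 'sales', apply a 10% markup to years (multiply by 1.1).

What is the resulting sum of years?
82.9

Step 1: Records with department = 'sales' have total years = 29
Step 2: Apply multiplier: 29 × 1.1 = 31.9
Step 3: Other records total: 51
Step 4: Final sum = 31.9 + 51 = 82.9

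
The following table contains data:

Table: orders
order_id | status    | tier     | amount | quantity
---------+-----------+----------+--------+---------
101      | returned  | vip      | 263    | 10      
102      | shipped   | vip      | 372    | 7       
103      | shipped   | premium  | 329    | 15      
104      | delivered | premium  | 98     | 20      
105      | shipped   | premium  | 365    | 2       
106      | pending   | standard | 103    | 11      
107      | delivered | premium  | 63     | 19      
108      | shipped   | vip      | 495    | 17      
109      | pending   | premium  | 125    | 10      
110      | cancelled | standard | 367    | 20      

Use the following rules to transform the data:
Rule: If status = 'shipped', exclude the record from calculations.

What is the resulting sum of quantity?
90

Step 1: Identify records where status = 'shipped'
Step 2: The excluded records sum to 41
Step 3: Original total quantity = 131
Step 4: Remaining total = 131 - 41 = 90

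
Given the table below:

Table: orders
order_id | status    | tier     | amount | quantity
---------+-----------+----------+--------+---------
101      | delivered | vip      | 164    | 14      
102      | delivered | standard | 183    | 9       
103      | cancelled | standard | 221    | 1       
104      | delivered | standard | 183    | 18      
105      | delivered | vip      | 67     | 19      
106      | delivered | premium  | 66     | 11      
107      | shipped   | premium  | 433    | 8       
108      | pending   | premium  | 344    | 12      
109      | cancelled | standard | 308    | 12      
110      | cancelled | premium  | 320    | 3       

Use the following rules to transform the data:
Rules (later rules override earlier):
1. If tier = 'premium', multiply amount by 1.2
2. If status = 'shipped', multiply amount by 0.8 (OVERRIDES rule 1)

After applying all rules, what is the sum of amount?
2348.4

Step 1: Rule 2 takes priority for records with status = 'shipped'
  - 1 records: 433 × 0.8 = 346.4
Step 2: Rule 1 applies to remaining records with tier = 'premium'
  - 3 records: 730 × 1.2 = 876.0
Step 3: Other records unchanged: 1126
Step 4: Final sum = 346.4 + 876.0 + 1126 = 2348.4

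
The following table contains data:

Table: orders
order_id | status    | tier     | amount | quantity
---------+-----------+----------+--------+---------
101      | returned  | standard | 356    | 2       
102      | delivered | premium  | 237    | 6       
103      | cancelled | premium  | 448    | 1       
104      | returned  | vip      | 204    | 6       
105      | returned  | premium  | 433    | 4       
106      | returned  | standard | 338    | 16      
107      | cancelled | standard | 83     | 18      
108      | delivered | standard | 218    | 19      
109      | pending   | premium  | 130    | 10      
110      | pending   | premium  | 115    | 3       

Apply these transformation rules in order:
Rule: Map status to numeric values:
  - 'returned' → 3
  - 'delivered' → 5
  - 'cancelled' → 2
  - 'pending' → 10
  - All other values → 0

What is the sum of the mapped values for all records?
46

Step 1: Apply mapping to each record
Step 2: Count by status:
  'returned': 4 records × 3 = 12
  'delivered': 2 records × 5 = 10
  'cancelled': 2 records × 2 = 4
  'pending': 2 records × 10 = 20
Step 3: Sum all mapped values = 46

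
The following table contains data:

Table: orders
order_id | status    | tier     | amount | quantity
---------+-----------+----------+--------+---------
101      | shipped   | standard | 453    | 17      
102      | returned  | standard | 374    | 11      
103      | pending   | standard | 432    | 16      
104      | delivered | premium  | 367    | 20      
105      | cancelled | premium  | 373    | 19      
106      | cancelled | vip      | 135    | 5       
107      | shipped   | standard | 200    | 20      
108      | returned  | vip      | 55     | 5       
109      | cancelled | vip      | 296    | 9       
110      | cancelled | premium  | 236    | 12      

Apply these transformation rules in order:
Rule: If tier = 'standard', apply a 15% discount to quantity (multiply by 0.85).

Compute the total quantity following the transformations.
124.4

Step 1: Records with tier = 'standard' have total quantity = 64
Step 2: Apply multiplier: 64 × 0.85 = 54.4
Step 3: Other records total: 70
Step 4: Final sum = 54.4 + 70 = 124.4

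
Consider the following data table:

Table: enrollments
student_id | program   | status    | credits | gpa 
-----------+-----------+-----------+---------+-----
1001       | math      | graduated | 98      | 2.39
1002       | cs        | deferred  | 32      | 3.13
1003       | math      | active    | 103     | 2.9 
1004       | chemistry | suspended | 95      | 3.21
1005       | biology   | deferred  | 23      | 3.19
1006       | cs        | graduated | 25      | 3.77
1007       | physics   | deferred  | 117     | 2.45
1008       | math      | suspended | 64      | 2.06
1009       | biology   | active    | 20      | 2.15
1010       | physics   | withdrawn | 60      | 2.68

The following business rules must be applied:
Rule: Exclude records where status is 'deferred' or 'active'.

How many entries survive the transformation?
5

Step 1: Count records to exclude
  - 3 (deferred) + 2 (active) = 5 records
Step 2: Total records: 10
Step 3: Remaining = 10 - 5 = 5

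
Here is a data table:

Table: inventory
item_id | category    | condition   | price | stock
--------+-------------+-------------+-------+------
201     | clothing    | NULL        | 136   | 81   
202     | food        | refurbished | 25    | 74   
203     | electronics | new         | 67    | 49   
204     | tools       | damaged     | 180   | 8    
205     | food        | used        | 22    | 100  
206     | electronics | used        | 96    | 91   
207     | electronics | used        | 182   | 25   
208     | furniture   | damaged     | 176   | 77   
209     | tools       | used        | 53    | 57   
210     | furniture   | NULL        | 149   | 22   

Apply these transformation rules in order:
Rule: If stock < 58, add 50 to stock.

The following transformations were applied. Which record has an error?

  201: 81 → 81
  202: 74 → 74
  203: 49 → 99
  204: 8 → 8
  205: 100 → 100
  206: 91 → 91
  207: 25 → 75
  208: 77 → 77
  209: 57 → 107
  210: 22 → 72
Record 204 has an error. The correct transformed value should be 58, not 8.

Step 1: Check each record against the rule
Step 2: Record 204 has stock = 8
Step 3: Since 8 < 58, the bonus should have been applied
Step 4: Correct value = 58, but claimed value = 8
Conclusion: Record 204 has the error.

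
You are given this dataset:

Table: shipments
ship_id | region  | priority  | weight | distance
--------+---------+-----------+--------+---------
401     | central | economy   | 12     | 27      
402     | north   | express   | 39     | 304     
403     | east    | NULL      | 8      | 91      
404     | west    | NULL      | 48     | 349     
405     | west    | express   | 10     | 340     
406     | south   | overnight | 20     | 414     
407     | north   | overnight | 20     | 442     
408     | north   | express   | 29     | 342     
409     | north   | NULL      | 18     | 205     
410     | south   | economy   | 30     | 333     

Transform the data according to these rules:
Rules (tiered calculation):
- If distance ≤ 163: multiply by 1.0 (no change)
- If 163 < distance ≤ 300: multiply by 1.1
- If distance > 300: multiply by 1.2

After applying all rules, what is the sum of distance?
3372.3

Step 1: Tier 1 (distance ≤ 163): 2 records, sum = 118 × 1.0 = 118.0
Step 2: Tier 2 (163 < distance ≤ 300): 1 records, sum = 205 × 1.1 = 225.5
Step 3: Tier 3 (distance > 300): 7 records, sum = 2524 × 1.2 = 3028.8
Step 4: Final sum = 118.0 + 225.5 + 3028.8 = 3372.3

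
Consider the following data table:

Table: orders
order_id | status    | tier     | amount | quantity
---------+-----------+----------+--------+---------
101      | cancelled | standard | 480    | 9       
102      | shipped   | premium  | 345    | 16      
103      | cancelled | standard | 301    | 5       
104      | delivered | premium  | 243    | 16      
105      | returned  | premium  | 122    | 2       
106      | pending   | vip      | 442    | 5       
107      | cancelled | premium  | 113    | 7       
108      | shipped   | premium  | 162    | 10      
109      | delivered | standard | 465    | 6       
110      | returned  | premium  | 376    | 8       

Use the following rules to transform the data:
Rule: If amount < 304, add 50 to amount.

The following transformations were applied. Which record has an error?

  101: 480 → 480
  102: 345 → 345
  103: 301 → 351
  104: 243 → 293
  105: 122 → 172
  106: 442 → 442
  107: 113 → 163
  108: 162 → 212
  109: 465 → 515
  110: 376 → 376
Record 109 has an error. The correct transformed value should be 465, not 515.

Step 1: Check each record against the rule
Step 2: Record 109 has amount = 465
Step 3: Since 465 >= 304, the bonus should not have been applied
Step 4: Correct value = 465, but claimed value = 515
Conclusion: Record 109 has the error.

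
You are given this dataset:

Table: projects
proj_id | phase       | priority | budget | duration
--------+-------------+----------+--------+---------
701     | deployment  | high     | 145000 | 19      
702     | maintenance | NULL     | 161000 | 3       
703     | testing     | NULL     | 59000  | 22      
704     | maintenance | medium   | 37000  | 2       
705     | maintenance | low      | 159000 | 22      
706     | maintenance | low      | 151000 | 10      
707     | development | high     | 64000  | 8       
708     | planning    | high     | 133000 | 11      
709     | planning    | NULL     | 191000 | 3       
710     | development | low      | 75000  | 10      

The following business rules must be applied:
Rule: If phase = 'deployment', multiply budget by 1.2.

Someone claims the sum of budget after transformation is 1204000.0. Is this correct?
Yes, the result is correct.

Step 1: Calculate the correct sum after transformation
Step 2: Apply multiplier 1.2 to records where phase = 'deployment'
Step 3: Correct result = 1204000.0
Step 4: Claimed result = 1204000.0
Step 5: 1204000.0 = 1204000.0 ✓
Conclusion: The claimed result is correct.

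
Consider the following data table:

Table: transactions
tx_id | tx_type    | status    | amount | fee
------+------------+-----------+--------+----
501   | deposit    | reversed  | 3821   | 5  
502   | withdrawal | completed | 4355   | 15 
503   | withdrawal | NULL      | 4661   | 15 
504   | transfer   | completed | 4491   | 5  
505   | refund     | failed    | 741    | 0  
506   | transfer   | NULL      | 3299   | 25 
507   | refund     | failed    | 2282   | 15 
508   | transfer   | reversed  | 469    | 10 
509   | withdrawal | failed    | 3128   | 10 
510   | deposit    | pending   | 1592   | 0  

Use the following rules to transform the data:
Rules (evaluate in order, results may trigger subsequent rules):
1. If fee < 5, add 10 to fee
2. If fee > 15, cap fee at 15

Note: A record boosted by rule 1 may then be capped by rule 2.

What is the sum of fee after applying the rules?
110

Step 1: Apply rule 1 to records with fee < 5
  - 2 records get bonus of 10
  - Of these, 0 records then exceed 15 and get capped
Step 2: Apply rule 2 to records with fee > 15
  - 1 records (original) are capped
Step 3: Calculate final sum = 110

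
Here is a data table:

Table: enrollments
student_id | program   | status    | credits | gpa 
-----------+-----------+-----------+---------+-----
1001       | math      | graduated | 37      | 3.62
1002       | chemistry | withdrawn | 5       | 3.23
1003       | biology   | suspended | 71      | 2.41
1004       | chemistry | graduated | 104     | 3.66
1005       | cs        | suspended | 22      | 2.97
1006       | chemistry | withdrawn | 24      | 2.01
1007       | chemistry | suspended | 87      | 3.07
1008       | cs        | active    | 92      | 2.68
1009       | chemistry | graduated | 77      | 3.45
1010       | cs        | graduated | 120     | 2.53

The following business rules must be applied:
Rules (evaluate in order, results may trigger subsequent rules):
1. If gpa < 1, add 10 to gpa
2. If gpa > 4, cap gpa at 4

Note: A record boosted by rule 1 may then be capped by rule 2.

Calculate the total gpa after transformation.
29.63

Step 1: Apply rule 1 to records with gpa < 1
  - 0 records get bonus of 10
  - Of these, 0 records then exceed 4 and get capped
Step 2: Apply rule 2 to records with gpa > 4
  - 0 records (original) are capped
Step 3: Calculate final sum = 29.63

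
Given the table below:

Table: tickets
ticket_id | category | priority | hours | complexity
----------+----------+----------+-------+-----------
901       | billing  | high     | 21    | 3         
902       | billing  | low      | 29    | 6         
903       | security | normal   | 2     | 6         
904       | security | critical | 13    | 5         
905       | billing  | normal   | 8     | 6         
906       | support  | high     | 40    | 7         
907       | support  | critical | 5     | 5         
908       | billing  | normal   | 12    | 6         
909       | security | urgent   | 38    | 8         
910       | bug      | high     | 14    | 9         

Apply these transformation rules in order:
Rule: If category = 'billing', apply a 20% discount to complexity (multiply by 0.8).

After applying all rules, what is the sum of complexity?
56.8

Step 1: Records with category = 'billing' have total complexity = 21
Step 2: Apply multiplier: 21 × 0.8 = 16.8
Step 3: Other records total: 40
Step 4: Final sum = 16.8 + 40 = 56.8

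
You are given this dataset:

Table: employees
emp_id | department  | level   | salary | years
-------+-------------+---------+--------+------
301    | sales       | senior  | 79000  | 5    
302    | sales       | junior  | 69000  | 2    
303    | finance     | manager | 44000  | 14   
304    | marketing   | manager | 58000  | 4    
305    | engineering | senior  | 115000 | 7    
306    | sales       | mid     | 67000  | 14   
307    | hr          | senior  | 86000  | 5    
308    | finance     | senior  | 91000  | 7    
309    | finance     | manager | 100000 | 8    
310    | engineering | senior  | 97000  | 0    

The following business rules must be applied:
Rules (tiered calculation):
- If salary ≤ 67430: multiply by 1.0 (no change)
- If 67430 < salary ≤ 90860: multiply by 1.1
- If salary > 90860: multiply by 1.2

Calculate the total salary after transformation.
910000.0

Step 1: Tier 1 (salary ≤ 67430): 3 records, sum = 169000 × 1.0 = 169000.0
Step 2: Tier 2 (67430 < salary ≤ 90860): 3 records, sum = 234000 × 1.1 = 257400.0
Step 3: Tier 3 (salary > 90860): 4 records, sum = 403000 × 1.2 = 483600.0
Step 4: Final sum = 169000.0 + 257400.0 + 483600.0 = 910000.0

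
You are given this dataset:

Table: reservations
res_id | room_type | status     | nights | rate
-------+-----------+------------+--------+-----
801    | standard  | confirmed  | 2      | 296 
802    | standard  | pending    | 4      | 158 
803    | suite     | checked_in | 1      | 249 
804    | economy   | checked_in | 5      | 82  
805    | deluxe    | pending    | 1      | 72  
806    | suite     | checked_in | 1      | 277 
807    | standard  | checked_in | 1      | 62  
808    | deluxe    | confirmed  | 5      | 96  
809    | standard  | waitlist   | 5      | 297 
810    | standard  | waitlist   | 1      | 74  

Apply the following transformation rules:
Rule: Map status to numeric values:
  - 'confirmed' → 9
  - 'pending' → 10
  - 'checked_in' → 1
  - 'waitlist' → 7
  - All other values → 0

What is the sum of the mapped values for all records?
56

Step 1: Apply mapping to each record
Step 2: Count by status:
  'confirmed': 2 records × 9 = 18
  'pending': 2 records × 10 = 20
  'checked_in': 4 records × 1 = 4
  'waitlist': 2 records × 7 = 14
Step 3: Sum all mapped values = 56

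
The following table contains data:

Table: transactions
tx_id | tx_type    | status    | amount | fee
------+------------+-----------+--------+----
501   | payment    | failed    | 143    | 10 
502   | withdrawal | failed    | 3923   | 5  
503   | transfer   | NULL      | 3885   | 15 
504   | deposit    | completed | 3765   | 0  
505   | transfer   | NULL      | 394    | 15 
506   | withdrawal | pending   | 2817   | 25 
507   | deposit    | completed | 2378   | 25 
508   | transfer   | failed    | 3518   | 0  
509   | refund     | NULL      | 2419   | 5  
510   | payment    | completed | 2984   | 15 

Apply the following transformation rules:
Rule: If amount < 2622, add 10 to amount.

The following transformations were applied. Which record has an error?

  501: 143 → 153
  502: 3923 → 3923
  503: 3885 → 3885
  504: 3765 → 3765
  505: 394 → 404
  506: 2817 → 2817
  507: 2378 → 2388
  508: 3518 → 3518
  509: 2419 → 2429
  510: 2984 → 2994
Record 510 has an error. The correct transformed value should be 2984, not 2994.

Step 1: Check each record against the rule
Step 2: Record 510 has amount = 2984
Step 3: Since 2984 >= 2622, the bonus should not have been applied
Step 4: Correct value = 2984, but claimed value = 2994
Conclusion: Record 510 has the error.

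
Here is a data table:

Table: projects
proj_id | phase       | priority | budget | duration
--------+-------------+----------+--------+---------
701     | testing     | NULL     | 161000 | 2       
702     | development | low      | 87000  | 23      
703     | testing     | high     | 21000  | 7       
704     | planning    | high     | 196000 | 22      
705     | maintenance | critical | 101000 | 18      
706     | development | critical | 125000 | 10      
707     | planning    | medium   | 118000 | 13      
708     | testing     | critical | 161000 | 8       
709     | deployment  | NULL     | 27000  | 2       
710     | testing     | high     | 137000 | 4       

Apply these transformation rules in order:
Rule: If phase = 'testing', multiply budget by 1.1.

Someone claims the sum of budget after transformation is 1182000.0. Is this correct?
Yes, the result is correct.

Step 1: Calculate the correct sum after transformation
Step 2: Apply multiplier 1.1 to records where phase = 'testing'
Step 3: Correct result = 1182000.0
Step 4: Claimed result = 1182000.0
Step 5: 1182000.0 = 1182000.0 ✓
Conclusion: The claimed result is correct.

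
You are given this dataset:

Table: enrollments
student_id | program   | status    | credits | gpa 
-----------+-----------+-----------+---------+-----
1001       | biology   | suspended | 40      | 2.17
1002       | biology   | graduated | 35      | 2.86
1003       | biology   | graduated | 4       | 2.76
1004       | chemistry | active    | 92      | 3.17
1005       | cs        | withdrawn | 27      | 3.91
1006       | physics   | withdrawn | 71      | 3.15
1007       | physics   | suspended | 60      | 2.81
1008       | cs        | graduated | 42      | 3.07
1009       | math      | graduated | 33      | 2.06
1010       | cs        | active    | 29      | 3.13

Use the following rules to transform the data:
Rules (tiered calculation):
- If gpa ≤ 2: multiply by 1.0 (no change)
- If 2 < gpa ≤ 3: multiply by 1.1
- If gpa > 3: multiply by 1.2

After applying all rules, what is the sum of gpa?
33.64

Step 1: Tier 1 (gpa ≤ 2): 0 records, sum = 0 × 1.0 = 0.0
Step 2: Tier 2 (2 < gpa ≤ 3): 5 records, sum = 12.66 × 1.1 = 13.93
Step 3: Tier 3 (gpa > 3): 5 records, sum = 16.43 × 1.2 = 19.72
Step 4: Final sum = 0.0 + 13.93 + 19.72 = 33.64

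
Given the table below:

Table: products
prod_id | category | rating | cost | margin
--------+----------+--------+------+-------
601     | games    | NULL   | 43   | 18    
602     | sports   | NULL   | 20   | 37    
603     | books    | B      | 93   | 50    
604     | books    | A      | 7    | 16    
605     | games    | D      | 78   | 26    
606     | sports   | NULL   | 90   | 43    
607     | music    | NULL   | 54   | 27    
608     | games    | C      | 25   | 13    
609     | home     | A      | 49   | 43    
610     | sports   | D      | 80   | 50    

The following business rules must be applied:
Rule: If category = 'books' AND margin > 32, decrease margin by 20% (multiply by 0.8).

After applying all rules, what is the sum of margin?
313.0

Step 1: Find records where category = 'books' AND margin > 32
Step 2: 1 records match, summing to 50
Step 3: After multiplier: 50 × 0.8 = 40.0
Step 4: Unaffected records sum: 273
Step 5: Final sum = 40.0 + 273 = 313.0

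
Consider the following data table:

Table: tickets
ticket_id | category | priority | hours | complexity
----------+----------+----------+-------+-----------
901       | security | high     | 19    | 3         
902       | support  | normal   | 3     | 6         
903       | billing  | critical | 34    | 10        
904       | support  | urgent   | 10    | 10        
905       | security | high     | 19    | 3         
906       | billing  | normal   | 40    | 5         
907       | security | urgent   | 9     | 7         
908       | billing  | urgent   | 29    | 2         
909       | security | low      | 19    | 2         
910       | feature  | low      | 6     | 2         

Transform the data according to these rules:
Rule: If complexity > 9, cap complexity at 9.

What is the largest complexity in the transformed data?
9

Step 1: Original maximum complexity = 10
Step 2: Apply cap at 9
Step 3: 2 records had complexity > 9 and were capped
Step 4: Maximum after transformation = 9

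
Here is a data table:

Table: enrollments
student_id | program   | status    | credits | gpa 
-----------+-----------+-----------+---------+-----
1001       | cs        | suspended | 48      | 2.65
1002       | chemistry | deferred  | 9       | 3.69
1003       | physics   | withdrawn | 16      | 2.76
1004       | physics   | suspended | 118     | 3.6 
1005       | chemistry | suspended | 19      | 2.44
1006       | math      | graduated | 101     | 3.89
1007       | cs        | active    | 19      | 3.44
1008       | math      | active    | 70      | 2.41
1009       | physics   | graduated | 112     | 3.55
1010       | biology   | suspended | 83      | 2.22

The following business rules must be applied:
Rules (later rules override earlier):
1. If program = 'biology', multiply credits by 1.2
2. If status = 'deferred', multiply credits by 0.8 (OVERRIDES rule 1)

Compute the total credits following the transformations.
609.8

Step 1: Rule 2 takes priority for records with status = 'deferred'
  - 1 records: 9 × 0.8 = 7.2
Step 2: Rule 1 applies to remaining records with program = 'biology'
  - 1 records: 83 × 1.2 = 99.6
Step 3: Other records unchanged: 503
Step 4: Final sum = 7.2 + 99.6 + 503 = 609.8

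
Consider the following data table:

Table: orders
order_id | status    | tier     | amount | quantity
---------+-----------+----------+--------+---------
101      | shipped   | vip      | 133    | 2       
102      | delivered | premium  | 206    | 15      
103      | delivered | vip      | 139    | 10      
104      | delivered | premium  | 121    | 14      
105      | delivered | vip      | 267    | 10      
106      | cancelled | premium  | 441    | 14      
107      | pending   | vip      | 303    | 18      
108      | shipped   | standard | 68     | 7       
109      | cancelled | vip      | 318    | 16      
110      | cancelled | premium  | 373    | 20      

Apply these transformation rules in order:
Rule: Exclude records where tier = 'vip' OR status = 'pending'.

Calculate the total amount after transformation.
1209

Step 1: Find records where tier = 'vip' OR status = 'pending'
Step 2: 5 records match, summing to 1160
Step 3: Original sum: 2369
Step 4: Remaining sum = 2369 - 1160 = 1209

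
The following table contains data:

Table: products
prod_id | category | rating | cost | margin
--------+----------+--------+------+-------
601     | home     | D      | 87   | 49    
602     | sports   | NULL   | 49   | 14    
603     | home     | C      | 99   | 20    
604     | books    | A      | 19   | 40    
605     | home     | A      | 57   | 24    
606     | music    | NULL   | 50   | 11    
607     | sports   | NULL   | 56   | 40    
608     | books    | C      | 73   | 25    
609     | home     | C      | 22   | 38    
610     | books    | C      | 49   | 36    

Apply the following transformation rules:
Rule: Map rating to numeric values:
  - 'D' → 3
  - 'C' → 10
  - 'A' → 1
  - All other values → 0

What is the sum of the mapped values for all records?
45

Step 1: Apply mapping to each record
Step 2: Count by status:
  'D': 1 records × 3 = 3
  'C': 4 records × 10 = 40
  'A': 2 records × 1 = 2
Step 3: Sum all mapped values = 45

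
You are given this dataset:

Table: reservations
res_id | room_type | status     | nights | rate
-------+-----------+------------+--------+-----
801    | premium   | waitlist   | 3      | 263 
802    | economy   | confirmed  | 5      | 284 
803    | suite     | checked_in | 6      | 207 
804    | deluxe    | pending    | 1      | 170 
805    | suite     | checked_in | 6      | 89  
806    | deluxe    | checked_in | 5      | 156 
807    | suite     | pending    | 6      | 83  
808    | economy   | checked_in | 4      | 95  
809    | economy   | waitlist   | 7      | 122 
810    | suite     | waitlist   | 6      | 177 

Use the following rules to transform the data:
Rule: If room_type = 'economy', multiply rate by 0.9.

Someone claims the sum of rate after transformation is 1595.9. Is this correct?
Yes, the result is correct.

Step 1: Calculate the correct sum after transformation
Step 2: Apply multiplier 0.9 to records where room_type = 'economy'
Step 3: Correct result = 1595.9
Step 4: Claimed result = 1595.9
Step 5: 1595.9 = 1595.9 ✓
Conclusion: The claimed result is correct.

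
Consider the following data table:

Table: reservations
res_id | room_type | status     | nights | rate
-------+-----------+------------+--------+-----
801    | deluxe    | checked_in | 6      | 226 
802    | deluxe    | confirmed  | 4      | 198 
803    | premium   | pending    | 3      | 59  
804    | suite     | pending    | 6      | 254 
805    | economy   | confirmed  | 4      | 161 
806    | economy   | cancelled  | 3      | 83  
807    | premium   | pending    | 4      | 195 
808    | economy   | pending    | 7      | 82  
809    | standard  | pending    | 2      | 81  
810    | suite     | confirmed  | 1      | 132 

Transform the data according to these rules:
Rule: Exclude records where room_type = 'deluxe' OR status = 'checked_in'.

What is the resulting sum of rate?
1047

Step 1: Find records where room_type = 'deluxe' OR status = 'checked_in'
Step 2: 2 records match, summing to 424
Step 3: Original sum: 1471
Step 4: Remaining sum = 1471 - 424 = 1047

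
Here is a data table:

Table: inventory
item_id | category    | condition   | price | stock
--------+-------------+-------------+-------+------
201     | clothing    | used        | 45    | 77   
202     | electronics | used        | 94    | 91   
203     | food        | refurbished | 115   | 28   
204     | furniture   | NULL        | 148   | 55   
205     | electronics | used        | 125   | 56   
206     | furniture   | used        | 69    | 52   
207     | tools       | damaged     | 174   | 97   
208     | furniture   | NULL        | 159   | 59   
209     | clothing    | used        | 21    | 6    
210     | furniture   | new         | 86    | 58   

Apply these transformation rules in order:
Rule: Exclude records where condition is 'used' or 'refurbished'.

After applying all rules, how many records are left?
4

Step 1: Count records to exclude
  - 5 (used) + 1 (refurbished) = 6 records
Step 2: Total records: 10
Step 3: Remaining = 10 - 6 = 4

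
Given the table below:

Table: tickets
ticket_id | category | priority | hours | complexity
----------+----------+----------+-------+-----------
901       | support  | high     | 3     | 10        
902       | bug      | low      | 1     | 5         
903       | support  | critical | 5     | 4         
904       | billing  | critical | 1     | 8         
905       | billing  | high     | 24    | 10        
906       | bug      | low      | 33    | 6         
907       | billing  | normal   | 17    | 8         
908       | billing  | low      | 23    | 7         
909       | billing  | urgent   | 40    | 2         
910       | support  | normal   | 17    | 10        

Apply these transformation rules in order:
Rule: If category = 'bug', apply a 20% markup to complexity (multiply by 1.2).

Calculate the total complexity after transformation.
72.2

Step 1: Records with category = 'bug' have total complexity = 11
Step 2: Apply multiplier: 11 × 1.2 = 13.2
Step 3: Other records total: 59
Step 4: Final sum = 13.2 + 59 = 72.2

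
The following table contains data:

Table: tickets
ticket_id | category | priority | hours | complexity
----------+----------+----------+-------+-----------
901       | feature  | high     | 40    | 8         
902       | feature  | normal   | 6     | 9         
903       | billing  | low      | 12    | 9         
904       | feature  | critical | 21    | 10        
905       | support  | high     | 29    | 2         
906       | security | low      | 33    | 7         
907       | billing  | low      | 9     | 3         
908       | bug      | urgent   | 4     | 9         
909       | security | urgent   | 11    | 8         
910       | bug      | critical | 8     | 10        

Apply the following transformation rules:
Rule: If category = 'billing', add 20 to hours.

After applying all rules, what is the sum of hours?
213

Step 1: Count records where category = 'billing': 2
Step 2: Total bonus added: 2 × 20 = 40
Step 3: Original sum of hours: 173
Step 4: Final sum = 173 + 40 = 213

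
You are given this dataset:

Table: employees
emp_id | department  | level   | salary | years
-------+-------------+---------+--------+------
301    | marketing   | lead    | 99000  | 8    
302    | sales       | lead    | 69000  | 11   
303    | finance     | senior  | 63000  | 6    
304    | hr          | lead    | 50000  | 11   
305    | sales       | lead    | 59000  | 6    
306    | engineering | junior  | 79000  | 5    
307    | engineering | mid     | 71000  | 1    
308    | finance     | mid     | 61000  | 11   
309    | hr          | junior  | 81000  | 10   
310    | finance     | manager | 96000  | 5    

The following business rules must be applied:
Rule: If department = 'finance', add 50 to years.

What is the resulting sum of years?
224

Step 1: Count records where department = 'finance': 3
Step 2: Total bonus added: 3 × 50 = 150
Step 3: Original sum of years: 74
Step 4: Final sum = 74 + 150 = 224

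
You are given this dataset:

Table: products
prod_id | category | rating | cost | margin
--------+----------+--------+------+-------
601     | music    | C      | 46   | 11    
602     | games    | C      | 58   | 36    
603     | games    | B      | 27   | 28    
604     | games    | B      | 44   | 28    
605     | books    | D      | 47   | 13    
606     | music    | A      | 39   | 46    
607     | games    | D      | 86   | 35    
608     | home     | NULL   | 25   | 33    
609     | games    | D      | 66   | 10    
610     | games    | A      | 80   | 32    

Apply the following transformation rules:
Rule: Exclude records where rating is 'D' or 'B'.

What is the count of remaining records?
5

Step 1: Count records to exclude
  - 3 (D) + 2 (B) = 5 records
Step 2: Total records: 10
Step 3: Remaining = 10 - 5 = 5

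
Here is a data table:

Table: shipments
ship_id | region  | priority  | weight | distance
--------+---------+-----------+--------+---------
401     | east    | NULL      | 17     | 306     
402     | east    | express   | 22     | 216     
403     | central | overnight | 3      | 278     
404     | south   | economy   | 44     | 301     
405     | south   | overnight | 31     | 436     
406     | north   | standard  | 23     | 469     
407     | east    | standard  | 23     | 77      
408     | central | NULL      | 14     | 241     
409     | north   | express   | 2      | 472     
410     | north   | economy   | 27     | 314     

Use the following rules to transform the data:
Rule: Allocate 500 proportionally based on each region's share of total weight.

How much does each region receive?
central: 41.26, east: 150.49, north: 126.21, south: 182.04

Step 1: Calculate total weight = 206
Step 2: Calculate each region's proportion:
  central: 17/206 = 8.25% → 41.26
  east: 62/206 = 30.10% → 150.49
  north: 52/206 = 25.24% → 126.21
  south: 75/206 = 36.41% → 182.04
Step 3: Verify: sum of allocations ≈ 500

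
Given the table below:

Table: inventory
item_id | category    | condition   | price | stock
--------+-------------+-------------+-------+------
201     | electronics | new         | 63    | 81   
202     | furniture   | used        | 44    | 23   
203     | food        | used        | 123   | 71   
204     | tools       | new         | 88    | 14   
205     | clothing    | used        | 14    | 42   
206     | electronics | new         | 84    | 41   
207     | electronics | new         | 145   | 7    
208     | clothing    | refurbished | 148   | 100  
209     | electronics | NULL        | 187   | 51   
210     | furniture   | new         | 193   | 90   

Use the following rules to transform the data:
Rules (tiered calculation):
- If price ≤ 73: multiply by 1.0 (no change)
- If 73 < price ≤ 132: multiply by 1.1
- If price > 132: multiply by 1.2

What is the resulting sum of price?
1253.1

Step 1: Tier 1 (price ≤ 73): 3 records, sum = 121 × 1.0 = 121.0
Step 2: Tier 2 (73 < price ≤ 132): 3 records, sum = 295 × 1.1 = 324.5
Step 3: Tier 3 (price > 132): 4 records, sum = 673 × 1.2 = 807.6
Step 4: Final sum = 121.0 + 324.5 + 807.6 = 1253.1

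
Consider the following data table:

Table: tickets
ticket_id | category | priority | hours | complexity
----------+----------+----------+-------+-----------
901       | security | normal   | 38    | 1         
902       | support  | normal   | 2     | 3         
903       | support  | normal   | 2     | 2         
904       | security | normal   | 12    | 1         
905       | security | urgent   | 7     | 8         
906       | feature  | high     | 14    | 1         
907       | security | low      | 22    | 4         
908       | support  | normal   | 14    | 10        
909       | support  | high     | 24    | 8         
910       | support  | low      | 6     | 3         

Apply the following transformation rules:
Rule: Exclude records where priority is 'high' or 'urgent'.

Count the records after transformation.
7

Step 1: Count records to exclude
  - 2 (high) + 1 (urgent) = 3 records
Step 2: Total records: 10
Step 3: Remaining = 10 - 3 = 7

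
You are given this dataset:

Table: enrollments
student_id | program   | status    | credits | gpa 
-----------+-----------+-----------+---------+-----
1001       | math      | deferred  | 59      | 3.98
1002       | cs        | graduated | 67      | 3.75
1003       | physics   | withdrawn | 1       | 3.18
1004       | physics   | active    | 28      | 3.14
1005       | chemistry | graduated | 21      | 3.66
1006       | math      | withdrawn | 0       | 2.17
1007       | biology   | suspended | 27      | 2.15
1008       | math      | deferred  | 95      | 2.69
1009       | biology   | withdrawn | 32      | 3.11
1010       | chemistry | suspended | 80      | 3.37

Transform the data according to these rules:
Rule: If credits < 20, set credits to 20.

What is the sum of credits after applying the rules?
449

Step 1: 2 records have credits < 20
Step 2: These records originally summed to 1
Step 3: After setting to minimum: 2 × 20 = 40
Step 4: Unaffected records sum: 409
Step 5: Final sum = 40 + 409 = 449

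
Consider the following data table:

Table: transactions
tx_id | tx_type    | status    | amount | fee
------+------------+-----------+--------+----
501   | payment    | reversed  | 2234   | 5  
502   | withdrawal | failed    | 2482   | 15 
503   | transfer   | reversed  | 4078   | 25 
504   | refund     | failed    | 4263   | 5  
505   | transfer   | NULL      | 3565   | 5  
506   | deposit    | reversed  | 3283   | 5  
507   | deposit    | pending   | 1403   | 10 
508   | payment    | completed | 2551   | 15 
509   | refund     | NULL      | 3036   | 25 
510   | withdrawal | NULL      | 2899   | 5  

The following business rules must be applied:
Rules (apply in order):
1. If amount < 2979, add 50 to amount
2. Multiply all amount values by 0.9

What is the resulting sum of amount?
27039.6

Step 1: Apply Rule 1 - Add 50 to records with amount < 2979
  - 5 records affected: 11569 + (5 × 50) = 11819
  - Unaffected records: 18225
  - Sum after Rule 1: 30044
Step 2: Apply Rule 2 - Multiply all by 0.9
  - 30044 × 0.9 = 27039.6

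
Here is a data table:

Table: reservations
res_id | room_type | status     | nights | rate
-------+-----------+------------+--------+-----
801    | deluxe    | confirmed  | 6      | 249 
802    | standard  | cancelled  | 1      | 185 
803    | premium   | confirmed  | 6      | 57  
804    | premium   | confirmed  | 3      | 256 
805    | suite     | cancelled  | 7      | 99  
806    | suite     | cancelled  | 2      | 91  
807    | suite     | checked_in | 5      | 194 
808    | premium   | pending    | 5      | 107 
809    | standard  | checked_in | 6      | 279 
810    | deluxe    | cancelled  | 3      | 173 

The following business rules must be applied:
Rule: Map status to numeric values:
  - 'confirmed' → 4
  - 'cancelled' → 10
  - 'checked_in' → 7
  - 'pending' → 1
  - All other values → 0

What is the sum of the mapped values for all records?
67

Step 1: Apply mapping to each record
Step 2: Count by status:
  'confirmed': 3 records × 4 = 12
  'cancelled': 4 records × 10 = 40
  'checked_in': 2 records × 7 = 14
  'pending': 1 records × 1 = 1
Step 3: Sum all mapped values = 67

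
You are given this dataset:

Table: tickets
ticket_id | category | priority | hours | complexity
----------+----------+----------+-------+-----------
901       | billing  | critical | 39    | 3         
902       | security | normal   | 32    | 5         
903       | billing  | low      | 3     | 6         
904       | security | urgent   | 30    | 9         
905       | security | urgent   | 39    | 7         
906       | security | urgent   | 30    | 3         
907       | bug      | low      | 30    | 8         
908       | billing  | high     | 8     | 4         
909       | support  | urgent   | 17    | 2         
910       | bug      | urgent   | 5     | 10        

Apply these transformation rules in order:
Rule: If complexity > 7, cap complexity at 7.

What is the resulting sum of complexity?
51

Step 1: 3 records have complexity > 7
Step 2: These records originally summed to 27
Step 3: After capping: 3 × 7 = 21
Step 4: Unaffected records sum: 30
Step 5: Final sum = 21 + 30 = 51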